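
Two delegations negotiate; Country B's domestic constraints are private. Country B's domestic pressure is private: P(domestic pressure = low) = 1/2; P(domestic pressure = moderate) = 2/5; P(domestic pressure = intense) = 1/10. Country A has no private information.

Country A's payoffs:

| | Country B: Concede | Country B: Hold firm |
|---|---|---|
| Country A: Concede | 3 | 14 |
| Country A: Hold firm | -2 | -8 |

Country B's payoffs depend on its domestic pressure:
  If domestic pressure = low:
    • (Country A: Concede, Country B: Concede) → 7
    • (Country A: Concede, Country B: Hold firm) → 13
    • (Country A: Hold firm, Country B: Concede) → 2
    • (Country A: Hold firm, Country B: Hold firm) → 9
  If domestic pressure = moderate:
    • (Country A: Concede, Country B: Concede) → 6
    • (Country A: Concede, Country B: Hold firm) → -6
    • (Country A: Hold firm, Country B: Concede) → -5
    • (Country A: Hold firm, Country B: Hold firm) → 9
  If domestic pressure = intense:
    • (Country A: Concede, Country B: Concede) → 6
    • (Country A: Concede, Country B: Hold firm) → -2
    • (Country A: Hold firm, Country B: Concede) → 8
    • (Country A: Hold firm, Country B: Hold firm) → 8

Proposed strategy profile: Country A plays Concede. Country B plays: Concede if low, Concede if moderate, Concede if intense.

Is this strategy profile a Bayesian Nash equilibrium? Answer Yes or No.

Country A plays Concede: E[Concede] = 1/2·(3) + 2/5·(3) + 1/10·(3) = 3; E[Hold firm] = -2. Best-responding. ✓
Country B (domestic pressure low), facing Concede: Concede gives 7, Hold firm gives 13. Proposed Concede is not best — profitable deviation exists. ✗
Country B (domestic pressure moderate), facing Concede: Concede gives 6, Hold firm gives -6. Proposed Concede is best. ✓
Country B (domestic pressure intense), facing Concede: Concede gives 6, Hold firm gives -2. Proposed Concede is best. ✓

No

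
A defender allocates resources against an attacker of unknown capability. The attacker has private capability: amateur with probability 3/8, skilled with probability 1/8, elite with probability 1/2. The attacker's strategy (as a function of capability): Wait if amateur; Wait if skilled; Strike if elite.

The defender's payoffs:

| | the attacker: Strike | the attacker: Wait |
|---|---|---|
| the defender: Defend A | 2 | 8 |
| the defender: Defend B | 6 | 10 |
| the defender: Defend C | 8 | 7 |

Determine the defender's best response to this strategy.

Defend B

Compute the defender's expected payoff for each action, taking the expectation over the attacker's type.
E[Defend A] = 3/8·(8) + 1/8·(8) + 1/2·(2) = 5
E[Defend B] = 3/8·(10) + 1/8·(10) + 1/2·(6) = 8
E[Defend C] = 3/8·(7) + 1/8·(7) + 1/2·(8) = 15/2
Best response: Defend B (8 is the largest).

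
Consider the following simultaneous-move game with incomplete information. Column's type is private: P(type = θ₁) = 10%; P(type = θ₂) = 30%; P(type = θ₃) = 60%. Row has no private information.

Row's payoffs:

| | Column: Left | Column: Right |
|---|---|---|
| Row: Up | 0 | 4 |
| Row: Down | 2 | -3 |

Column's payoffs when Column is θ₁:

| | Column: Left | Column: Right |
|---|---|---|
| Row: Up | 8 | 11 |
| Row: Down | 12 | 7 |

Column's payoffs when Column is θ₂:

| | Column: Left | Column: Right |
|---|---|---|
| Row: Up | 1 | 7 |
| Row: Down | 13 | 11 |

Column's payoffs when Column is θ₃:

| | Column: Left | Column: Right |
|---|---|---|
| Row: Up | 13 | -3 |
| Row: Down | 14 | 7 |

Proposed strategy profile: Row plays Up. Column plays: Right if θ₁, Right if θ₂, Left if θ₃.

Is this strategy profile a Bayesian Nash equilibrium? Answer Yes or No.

Row plays Up: E[Up] = 0.1·(4) + 0.3·(4) + 0.6·(0) = 1.6; E[Down] = 0. Best-responding. ✓
Column (type θ₁), facing Up: Left gives 8, Right gives 11. Proposed Right is best. ✓
Column (type θ₂), facing Up: Left gives 1, Right gives 7. Proposed Right is best. ✓
Column (type θ₃), facing Up: Left gives 13, Right gives -3. Proposed Left is best. ✓

Yes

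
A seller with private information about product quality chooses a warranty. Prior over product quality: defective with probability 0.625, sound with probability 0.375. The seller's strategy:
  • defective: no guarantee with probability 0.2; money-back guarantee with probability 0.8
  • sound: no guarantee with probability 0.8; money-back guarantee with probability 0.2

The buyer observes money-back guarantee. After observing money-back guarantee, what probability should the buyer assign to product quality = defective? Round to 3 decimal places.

0.870

Apply Bayes' rule using the sender's strategy as the likelihood.
P(money-back guarantee) = 0.625·0.8 + 0.375·0.2 = 0.575
P(defective | money-back guarantee) = (0.625·0.8) / 0.575 = 0.5 / 0.575 = 0.869565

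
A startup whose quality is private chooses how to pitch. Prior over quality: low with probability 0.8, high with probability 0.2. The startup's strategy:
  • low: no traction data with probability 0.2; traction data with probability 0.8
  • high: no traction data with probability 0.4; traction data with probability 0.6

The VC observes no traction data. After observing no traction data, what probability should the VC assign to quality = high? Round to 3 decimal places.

P(no traction data) = 0.8·0.2 + 0.2·0.4 = 0.24
P(high | no traction data) = (0.2·0.4) / 0.24 = 0.08 / 0.24 = 0.333333

0.333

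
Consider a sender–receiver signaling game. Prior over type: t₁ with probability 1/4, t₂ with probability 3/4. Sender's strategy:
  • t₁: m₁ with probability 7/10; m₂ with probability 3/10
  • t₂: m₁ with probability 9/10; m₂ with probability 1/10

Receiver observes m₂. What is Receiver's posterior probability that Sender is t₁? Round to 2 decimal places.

0.50

P(m₂) = (1/4)·(3/10) + (3/4)·(1/10) = 3/20
P(t₁ | m₂) = ((1/4)·(3/10)) / (3/20) = (3/40) / (3/20) = 1/2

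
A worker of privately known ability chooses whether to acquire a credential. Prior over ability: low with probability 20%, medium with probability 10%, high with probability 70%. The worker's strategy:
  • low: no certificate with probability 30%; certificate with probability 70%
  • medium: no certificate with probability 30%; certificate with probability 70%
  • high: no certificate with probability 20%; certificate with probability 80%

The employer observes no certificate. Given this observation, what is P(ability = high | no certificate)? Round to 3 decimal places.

0.609

P(no certificate) = 0.2·0.3 + 0.1·0.3 + 0.7·0.2 = 0.23
P(high | no certificate) = (0.7·0.2) / 0.23 = 0.14 / 0.23 = 0.608696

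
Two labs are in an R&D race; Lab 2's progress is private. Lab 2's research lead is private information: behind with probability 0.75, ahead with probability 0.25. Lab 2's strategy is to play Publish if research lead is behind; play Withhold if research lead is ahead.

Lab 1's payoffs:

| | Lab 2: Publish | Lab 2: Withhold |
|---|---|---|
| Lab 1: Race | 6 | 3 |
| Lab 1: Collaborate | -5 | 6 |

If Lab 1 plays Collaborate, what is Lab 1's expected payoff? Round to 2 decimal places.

-2.25

Take the expectation over Lab 2's research lead, weighting each type's action by its prior probability.
E[Collaborate] = 0.75·(-5) + 0.25·6 = (-3.75) + 1.5 = -2.25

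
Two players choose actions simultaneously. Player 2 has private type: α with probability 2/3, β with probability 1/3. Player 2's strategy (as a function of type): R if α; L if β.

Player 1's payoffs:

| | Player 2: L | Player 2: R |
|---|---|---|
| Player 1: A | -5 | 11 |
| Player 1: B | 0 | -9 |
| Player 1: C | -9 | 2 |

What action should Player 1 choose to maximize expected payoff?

Compute Player 1's expected payoff for each action, taking the expectation over Player 2's type.
E[A] = 2/3·(11) + 1/3·(-5) = 17/3
E[B] = 2/3·(-9) + 1/3·(0) = -6
E[C] = 2/3·(2) + 1/3·(-9) = -5/3
Best response: A (17/3 is the largest).

A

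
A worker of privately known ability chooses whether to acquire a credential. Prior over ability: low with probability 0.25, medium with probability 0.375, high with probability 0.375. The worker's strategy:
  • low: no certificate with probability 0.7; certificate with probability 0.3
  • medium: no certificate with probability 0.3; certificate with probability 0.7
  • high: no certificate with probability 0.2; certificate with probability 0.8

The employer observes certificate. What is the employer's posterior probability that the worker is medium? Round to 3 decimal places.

Apply Bayes' rule using the sender's strategy as the likelihood.
P(certificate) = 0.25·0.3 + 0.375·0.7 + 0.375·0.8 = 0.6375
P(medium | certificate) = (0.375·0.7) / 0.6375 = 0.2625 / 0.6375 = 0.411765

0.412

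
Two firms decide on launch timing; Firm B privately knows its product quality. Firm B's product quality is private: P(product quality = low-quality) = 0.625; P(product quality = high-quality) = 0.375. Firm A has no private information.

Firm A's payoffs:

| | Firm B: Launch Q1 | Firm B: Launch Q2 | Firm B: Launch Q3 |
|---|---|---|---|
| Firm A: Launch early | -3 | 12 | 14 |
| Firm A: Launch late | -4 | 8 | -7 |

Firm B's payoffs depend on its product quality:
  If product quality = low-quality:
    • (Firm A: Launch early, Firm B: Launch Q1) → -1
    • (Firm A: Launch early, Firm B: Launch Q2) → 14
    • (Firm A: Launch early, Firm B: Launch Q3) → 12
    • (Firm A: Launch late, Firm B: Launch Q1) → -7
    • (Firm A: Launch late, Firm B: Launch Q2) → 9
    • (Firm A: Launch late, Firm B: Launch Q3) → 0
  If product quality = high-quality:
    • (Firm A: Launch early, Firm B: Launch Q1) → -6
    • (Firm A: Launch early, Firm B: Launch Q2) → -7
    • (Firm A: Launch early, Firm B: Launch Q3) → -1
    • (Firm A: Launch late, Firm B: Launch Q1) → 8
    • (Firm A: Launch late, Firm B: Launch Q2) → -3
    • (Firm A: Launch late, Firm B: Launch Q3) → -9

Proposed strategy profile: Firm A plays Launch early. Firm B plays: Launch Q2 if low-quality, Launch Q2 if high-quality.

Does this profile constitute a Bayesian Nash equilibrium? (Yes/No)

No

A profile is a BNE iff every type of every player is best-responding given beliefs about the other side.
Firm A plays Launch early: E[Launch early] = 0.625·(12) + 0.375·(12) = 12; E[Launch late] = 8. Best-responding. ✓
Firm B (product quality low-quality), facing Launch early: Launch Q1 gives -1, Launch Q2 gives 14, Launch Q3 gives 12. Proposed Launch Q2 is best. ✓
Firm B (product quality high-quality), facing Launch early: Launch Q1 gives -6, Launch Q2 gives -7, Launch Q3 gives -1. Proposed Launch Q2 is not best — profitable deviation exists. ✗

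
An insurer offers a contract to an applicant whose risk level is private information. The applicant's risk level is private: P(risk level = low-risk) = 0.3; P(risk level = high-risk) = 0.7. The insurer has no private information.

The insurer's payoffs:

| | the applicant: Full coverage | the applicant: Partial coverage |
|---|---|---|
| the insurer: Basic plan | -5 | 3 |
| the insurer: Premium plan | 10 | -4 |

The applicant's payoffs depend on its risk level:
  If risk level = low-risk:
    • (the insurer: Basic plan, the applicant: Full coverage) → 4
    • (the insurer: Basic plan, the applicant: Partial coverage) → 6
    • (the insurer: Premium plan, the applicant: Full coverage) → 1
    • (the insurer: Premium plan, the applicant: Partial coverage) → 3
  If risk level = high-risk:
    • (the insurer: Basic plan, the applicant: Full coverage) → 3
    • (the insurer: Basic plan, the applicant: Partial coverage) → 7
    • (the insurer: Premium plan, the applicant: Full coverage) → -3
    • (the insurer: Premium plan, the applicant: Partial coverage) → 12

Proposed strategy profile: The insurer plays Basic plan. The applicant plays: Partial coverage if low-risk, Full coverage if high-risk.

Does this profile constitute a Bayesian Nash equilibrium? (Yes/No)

A profile is a BNE iff every type of every player is best-responding given beliefs about the other side.
The insurer plays Basic plan: E[Basic plan] = 0.3·(3) + 0.7·(-5) = -2.6; E[Premium plan] = 5.8. Not best-responding. ✗
The applicant (risk level low-risk), facing Basic plan: Full coverage gives 4, Partial coverage gives 6. Proposed Partial coverage is best. ✓
The applicant (risk level high-risk), facing Basic plan: Full coverage gives 3, Partial coverage gives 7. Proposed Full coverage is not best — profitable deviation exists. ✗

No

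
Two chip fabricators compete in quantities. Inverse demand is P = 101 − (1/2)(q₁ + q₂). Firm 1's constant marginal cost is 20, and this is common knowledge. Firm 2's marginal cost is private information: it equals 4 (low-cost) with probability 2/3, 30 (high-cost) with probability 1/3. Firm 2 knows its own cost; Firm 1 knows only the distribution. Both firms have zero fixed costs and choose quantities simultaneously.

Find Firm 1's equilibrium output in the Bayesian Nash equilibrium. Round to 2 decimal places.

49.11

Each type of Firm 2 best-responds to q₁; Firm 1 best-responds to the expected q₂ over Firm 2's types.
Firm 2 with cost c maximizes (101 − (1/2)(q₁+q₂) − c)·q₂, giving q₂(c) = (101 − c − (1/2)q₁).
E[c₂] = 2/3·4 + 1/3·30 = 12.6667
Firm 1's FOC against E[q₂] yields q₁ = (101 − 2·20 + E[c₂])/(3/2) = (101 − 40 + 12.6667)/(3/2) = 49.1111.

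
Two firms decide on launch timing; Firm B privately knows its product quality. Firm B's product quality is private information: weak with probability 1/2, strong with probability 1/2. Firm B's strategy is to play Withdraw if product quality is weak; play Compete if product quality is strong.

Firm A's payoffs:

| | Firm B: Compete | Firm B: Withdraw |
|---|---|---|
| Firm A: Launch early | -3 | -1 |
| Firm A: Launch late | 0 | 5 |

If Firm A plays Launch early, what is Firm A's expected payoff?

Take the expectation over Firm B's product quality, weighting each type's action by its prior probability.
E[Launch early] = 1/2·(-1) + 1/2·(-3) = (-1/2) + (-3/2) = -2

-2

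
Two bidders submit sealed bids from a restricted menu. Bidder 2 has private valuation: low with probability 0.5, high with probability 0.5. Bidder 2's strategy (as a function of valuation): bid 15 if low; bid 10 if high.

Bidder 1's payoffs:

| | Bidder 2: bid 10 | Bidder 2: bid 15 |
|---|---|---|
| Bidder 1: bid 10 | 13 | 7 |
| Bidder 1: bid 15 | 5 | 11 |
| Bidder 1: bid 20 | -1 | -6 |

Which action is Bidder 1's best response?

E[bid 10] = 0.5·(7) + 0.5·(13) = 10
E[bid 15] = 0.5·(11) + 0.5·(5) = 8
E[bid 20] = 0.5·(-6) + 0.5·(-1) = -3.5
Best response: bid 10 (10 is the largest).

bid 10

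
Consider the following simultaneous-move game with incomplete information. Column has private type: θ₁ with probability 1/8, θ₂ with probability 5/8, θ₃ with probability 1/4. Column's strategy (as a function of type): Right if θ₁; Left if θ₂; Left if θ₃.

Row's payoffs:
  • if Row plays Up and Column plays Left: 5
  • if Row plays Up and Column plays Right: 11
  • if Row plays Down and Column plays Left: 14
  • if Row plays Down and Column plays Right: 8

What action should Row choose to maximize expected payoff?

E[Up] = 1/8·(11) + 5/8·(5) + 1/4·(5) = 23/4
E[Down] = 1/8·(8) + 5/8·(14) + 1/4·(14) = 53/4
Best response: Down (53/4 is the largest).

Down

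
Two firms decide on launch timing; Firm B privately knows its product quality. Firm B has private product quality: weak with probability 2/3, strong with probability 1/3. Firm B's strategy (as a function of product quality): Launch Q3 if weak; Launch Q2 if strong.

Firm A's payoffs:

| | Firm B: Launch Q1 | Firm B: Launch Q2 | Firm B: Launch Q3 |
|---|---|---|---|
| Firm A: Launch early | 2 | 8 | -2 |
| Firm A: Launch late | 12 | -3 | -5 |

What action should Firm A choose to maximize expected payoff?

E[Launch early] = 2/3·(-2) + 1/3·(8) = 4/3
E[Launch late] = 2/3·(-5) + 1/3·(-3) = -13/3
Best response: Launch early (4/3 is the largest).

Launch early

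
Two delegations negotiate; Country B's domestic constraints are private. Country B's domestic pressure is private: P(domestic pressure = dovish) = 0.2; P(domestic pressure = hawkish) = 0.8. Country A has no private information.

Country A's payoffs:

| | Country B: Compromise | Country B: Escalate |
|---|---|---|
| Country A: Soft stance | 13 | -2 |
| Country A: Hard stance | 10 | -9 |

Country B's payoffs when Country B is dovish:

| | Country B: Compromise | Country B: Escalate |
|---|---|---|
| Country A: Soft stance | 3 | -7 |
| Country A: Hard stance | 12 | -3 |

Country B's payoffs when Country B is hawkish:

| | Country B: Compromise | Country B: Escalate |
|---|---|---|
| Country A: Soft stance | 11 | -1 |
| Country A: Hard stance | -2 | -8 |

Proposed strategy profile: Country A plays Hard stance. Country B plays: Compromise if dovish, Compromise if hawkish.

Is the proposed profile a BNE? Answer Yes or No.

No

Country A plays Hard stance: E[Hard stance] = 0.2·(10) + 0.8·(10) = 10; E[Soft stance] = 13. Not best-responding. ✗
Country B (domestic pressure dovish), facing Hard stance: Compromise gives 12, Escalate gives -3. Proposed Compromise is best. ✓
Country B (domestic pressure hawkish), facing Hard stance: Compromise gives -2, Escalate gives -8. Proposed Compromise is best. ✓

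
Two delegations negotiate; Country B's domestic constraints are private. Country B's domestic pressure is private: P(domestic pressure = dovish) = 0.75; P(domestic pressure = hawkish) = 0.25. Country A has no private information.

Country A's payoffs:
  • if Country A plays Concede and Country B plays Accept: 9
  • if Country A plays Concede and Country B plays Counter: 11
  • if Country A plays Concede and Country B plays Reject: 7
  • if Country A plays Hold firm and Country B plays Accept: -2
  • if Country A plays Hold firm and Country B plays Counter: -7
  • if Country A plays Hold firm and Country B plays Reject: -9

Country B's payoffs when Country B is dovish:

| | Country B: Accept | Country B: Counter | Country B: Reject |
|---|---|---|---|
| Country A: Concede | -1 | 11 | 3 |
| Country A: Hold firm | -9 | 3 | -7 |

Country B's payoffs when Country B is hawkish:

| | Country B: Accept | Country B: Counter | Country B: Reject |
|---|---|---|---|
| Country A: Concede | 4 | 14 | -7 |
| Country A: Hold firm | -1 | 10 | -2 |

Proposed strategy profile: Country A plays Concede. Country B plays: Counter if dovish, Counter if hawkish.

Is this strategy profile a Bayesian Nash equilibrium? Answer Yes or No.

Country A plays Concede: E[Concede] = 0.75·(11) + 0.25·(11) = 11; E[Hold firm] = -7. Best-responding. ✓
Country B (domestic pressure dovish), facing Concede: Accept gives -1, Counter gives 11, Reject gives 3. Proposed Counter is best. ✓
Country B (domestic pressure hawkish), facing Concede: Accept gives 4, Counter gives 14, Reject gives -7. Proposed Counter is best. ✓

Yes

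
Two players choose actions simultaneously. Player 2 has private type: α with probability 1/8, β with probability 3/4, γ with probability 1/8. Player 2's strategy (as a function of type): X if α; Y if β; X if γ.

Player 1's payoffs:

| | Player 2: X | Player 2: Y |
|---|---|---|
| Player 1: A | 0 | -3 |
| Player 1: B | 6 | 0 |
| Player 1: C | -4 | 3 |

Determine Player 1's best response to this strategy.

B

Compute Player 1's expected payoff for each action, taking the expectation over Player 2's type.
E[A] = 1/8·(0) + 3/4·(-3) + 1/8·(0) = -9/4
E[B] = 1/8·(6) + 3/4·(0) + 1/8·(6) = 3/2
E[C] = 1/8·(-4) + 3/4·(3) + 1/8·(-4) = 5/4
Best response: B (3/2 is the largest).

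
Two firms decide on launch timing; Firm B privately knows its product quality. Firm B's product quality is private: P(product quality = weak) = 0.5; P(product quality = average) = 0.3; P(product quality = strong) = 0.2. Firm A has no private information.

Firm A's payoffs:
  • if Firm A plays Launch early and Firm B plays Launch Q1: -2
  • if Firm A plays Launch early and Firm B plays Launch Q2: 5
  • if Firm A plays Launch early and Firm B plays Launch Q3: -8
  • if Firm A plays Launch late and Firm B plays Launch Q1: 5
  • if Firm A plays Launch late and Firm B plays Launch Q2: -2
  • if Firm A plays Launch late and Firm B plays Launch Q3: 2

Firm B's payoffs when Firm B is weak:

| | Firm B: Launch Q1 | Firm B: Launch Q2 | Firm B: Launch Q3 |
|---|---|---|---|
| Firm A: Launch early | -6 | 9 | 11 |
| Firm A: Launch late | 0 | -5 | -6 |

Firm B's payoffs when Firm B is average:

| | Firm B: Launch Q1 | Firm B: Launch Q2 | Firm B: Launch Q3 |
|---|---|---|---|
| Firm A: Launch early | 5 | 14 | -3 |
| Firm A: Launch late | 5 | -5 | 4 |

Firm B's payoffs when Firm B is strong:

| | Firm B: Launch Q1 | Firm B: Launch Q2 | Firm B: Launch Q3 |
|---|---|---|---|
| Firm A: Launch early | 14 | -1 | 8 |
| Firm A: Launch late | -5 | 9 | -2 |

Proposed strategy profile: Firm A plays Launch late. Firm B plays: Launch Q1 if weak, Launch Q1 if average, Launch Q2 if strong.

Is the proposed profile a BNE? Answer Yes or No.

A profile is a BNE iff every type of every player is best-responding given beliefs about the other side.
Firm A plays Launch late: E[Launch late] = 0.5·(5) + 0.3·(5) + 0.2·(-2) = 3.6; E[Launch early] = -0.6. Best-responding. ✓
Firm B (product quality weak), facing Launch late: Launch Q1 gives 0, Launch Q2 gives -5, Launch Q3 gives -6. Proposed Launch Q1 is best. ✓
Firm B (product quality average), facing Launch late: Launch Q1 gives 5, Launch Q2 gives -5, Launch Q3 gives 4. Proposed Launch Q1 is best. ✓
Firm B (product quality strong), facing Launch late: Launch Q1 gives -5, Launch Q2 gives 9, Launch Q3 gives -2. Proposed Launch Q2 is best. ✓

Yes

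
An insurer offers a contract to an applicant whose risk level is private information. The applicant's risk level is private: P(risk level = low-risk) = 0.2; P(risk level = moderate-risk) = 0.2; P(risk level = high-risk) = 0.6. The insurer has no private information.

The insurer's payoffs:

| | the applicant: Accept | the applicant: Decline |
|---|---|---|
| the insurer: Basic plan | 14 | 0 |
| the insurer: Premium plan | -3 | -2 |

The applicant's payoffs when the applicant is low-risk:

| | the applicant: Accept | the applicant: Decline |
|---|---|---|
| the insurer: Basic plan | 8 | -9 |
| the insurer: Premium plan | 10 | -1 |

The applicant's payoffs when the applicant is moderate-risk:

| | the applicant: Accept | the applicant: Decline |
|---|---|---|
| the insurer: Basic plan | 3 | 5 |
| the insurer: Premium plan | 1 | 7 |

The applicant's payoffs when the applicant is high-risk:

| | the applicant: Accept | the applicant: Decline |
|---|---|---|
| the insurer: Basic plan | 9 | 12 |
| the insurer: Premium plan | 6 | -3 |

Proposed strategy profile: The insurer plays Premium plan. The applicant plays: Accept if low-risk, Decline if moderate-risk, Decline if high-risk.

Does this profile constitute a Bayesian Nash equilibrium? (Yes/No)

The insurer plays Premium plan: E[Premium plan] = 0.2·(-3) + 0.2·(-2) + 0.6·(-2) = -2.2; E[Basic plan] = 2.8. Not best-responding. ✗
The applicant (risk level low-risk), facing Premium plan: Accept gives 10, Decline gives -1. Proposed Accept is best. ✓
The applicant (risk level moderate-risk), facing Premium plan: Accept gives 1, Decline gives 7. Proposed Decline is best. ✓
The applicant (risk level high-risk), facing Premium plan: Accept gives 6, Decline gives -3. Proposed Decline is not best — profitable deviation exists. ✗

No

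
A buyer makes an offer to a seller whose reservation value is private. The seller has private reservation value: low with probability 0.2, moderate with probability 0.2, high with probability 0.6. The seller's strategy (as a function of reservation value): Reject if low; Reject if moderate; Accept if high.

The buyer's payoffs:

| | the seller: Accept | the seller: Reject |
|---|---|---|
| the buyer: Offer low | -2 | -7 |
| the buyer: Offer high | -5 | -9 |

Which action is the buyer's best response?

E[Offer low] = 0.2·(-7) + 0.2·(-7) + 0.6·(-2) = -4
E[Offer high] = 0.2·(-9) + 0.2·(-9) + 0.6·(-5) = -6.6
Best response: Offer low (-4 is the largest).

Offer low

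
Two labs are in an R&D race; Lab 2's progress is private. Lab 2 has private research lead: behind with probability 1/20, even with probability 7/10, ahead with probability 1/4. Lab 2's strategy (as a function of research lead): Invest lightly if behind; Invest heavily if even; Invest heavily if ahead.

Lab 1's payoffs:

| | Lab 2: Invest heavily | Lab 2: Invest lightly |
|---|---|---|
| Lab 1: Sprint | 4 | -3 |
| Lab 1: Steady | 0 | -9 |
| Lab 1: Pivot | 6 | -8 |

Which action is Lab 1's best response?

Pivot

E[Sprint] = 1/20·(-3) + 7/10·(4) + 1/4·(4) = 73/20
E[Steady] = 1/20·(-9) + 7/10·(0) + 1/4·(0) = -9/20
E[Pivot] = 1/20·(-8) + 7/10·(6) + 1/4·(6) = 53/10
Best response: Pivot (53/10 is the largest).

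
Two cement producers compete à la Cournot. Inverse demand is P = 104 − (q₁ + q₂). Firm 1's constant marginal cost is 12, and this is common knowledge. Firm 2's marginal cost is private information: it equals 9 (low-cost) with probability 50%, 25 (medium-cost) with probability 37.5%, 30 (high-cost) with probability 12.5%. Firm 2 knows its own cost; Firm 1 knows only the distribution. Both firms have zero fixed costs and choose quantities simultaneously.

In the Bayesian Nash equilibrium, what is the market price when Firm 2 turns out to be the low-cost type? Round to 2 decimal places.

40.23

Firm 2 with cost c maximizes (104 − (q₁+q₂) − c)·q₂, giving q₂(c) = (104 − c − q₁)/2.
E[c₂] = 0.5·9 + 0.375·25 + 0.125·30 = 17.625
Firm 1's FOC against E[q₂] yields q₁ = (104 − 2·12 + E[c₂])/3 = (104 − 24 + 17.625)/3 = 32.5417.
q₂(low-cost) = 31.2292, so P = 104 − (32.5417 + 31.2292) = 40.2292.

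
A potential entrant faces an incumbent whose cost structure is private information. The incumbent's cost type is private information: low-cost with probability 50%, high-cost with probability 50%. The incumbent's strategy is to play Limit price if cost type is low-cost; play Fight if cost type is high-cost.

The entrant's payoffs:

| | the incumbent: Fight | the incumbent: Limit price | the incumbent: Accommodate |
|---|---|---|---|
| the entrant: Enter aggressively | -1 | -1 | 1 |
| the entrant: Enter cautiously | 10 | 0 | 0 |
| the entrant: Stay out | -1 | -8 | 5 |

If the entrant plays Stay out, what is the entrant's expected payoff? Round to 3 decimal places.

-4.500

Take the expectation over the incumbent's cost type, weighting each type's action by its prior probability.
E[Stay out] = 0.5·(-8) + 0.5·(-1) = (-4) + (-0.5) = -4.5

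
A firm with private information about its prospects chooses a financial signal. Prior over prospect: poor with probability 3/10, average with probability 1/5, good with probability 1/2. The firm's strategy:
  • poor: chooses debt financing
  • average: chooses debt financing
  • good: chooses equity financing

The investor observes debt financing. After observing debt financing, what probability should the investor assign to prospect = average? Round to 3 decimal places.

0.400

P(debt financing) = (3/10)·1 + (1/5)·1 + (1/2)·0 = 1/2
P(average | debt financing) = ((1/5)·1) / (1/2) = (1/5) / (1/2) = 2/5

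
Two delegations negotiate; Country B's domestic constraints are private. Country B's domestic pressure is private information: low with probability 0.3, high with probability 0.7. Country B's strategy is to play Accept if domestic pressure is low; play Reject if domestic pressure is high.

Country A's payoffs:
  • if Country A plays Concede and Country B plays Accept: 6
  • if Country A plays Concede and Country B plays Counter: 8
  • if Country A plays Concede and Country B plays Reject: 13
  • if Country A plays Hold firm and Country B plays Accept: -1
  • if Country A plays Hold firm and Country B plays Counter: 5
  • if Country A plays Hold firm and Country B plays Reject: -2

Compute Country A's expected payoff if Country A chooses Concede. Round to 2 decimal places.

10.90

Take the expectation over Country B's domestic pressure, weighting each type's action by its prior probability.
E[Concede] = 0.3·6 + 0.7·13 = 1.8 + 9.1 = 10.9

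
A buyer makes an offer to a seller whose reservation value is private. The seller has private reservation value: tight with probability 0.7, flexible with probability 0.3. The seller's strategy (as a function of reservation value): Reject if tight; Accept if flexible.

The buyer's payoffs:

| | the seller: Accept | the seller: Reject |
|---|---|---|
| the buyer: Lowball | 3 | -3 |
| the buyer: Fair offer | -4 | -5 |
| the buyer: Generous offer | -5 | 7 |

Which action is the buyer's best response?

Generous offer

E[Lowball] = 0.7·(-3) + 0.3·(3) = -1.2
E[Fair offer] = 0.7·(-5) + 0.3·(-4) = -4.7
E[Generous offer] = 0.7·(7) + 0.3·(-5) = 3.4
Best response: Generous offer (3.4 is the largest).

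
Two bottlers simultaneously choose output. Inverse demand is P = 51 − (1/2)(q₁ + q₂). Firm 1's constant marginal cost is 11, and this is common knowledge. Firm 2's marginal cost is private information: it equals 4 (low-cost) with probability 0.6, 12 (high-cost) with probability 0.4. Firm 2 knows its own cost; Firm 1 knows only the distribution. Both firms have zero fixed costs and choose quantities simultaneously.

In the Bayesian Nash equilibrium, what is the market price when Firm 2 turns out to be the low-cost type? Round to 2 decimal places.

Firm 2 with cost c maximizes (51 − (1/2)(q₁+q₂) − c)·q₂, giving q₂(c) = (51 − c − (1/2)q₁).
E[c₂] = 0.6·4 + 0.4·12 = 7.2
Firm 1's FOC against E[q₂] yields q₁ = (51 − 2·11 + E[c₂])/(3/2) = (51 − 22 + 7.2)/(3/2) = 24.1333.
q₂(low-cost) = 34.9333, so P = 51 − (1/2)·(24.1333 + 34.9333) = 21.4667.

21.47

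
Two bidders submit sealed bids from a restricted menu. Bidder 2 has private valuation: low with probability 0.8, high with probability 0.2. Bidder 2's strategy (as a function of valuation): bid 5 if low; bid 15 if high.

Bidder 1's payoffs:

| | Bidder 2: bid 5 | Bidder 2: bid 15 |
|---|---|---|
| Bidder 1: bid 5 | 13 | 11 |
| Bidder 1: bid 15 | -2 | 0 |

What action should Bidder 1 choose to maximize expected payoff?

E[bid 5] = 0.8·(13) + 0.2·(11) = 12.6
E[bid 15] = 0.8·(-2) + 0.2·(0) = -1.6
Best response: bid 5 (12.6 is the largest).

bid 5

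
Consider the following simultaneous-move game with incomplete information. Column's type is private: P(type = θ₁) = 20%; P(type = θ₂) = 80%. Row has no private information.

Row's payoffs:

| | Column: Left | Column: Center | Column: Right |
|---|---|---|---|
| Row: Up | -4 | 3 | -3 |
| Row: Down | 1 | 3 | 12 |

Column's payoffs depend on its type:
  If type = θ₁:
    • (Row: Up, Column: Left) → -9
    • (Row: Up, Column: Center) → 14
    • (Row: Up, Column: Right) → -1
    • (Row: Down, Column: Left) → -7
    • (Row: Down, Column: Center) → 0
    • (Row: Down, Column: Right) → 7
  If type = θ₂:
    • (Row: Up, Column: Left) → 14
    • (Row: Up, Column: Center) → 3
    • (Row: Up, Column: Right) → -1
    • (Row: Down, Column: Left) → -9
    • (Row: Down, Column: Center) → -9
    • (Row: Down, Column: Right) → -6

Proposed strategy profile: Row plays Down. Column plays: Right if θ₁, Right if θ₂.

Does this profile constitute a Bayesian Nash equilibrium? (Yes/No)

Yes

A profile is a BNE iff every type of every player is best-responding given beliefs about the other side.
Row plays Down: E[Down] = 0.2·(12) + 0.8·(12) = 12; E[Up] = -3. Best-responding. ✓
Column (type θ₁), facing Down: Left gives -7, Center gives 0, Right gives 7. Proposed Right is best. ✓
Column (type θ₂), facing Down: Left gives -9, Center gives -9, Right gives -6. Proposed Right is best. ✓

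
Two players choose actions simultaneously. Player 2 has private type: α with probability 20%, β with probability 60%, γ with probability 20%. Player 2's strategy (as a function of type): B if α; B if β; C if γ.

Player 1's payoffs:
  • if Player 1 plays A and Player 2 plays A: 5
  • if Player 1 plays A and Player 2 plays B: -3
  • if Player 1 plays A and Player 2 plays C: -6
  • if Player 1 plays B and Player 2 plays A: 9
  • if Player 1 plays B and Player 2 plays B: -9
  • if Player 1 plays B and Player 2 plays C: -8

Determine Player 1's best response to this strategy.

A

E[A] = 0.2·(-3) + 0.6·(-3) + 0.2·(-6) = -3.6
E[B] = 0.2·(-9) + 0.6·(-9) + 0.2·(-8) = -8.8
Best response: A (-3.6 is the largest).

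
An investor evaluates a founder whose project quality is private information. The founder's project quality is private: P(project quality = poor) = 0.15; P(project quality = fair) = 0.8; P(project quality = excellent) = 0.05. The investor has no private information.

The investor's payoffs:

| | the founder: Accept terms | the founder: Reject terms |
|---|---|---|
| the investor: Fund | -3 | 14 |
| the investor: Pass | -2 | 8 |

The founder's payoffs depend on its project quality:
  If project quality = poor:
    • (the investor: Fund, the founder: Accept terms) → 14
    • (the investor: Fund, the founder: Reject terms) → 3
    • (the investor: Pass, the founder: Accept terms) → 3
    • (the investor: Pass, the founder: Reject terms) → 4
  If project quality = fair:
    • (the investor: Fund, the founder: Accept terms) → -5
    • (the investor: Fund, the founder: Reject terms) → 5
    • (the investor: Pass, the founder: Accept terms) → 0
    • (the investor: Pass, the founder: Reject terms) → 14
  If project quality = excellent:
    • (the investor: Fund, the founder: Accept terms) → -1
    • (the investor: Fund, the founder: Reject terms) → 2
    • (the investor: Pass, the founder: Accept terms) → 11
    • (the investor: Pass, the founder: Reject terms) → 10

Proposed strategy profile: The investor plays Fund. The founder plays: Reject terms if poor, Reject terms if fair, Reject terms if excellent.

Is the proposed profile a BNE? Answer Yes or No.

No

The investor plays Fund: E[Fund] = 0.15·(14) + 0.8·(14) + 0.05·(14) = 14; E[Pass] = 8. Best-responding. ✓
The founder (project quality poor), facing Fund: Accept terms gives 14, Reject terms gives 3. Proposed Reject terms is not best — profitable deviation exists. ✗
The founder (project quality fair), facing Fund: Accept terms gives -5, Reject terms gives 5. Proposed Reject terms is best. ✓
The founder (project quality excellent), facing Fund: Accept terms gives -1, Reject terms gives 2. Proposed Reject terms is best. ✓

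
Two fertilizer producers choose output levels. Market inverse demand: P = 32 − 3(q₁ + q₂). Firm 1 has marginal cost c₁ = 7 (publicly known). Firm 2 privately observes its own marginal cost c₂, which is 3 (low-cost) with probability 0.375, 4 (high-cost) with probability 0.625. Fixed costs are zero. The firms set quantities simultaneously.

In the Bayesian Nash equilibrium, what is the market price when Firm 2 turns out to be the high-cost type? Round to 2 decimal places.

Type-c best response for Firm 2: q₂(c) = (32 − c)/6 − q₁/2.
Firm 1 maximizes expected profit; its first-order condition is 32 − 6q₁ − 3E[q₂] − 7 = 0.
Substituting E[q₂] and solving: E[c₂] = 3.625, so q₁ = (32 − 2·7 + 3.625)/9 = 2.40278.
q₂(high-cost) = 3.46528, so P = 32 − 3·(2.40278 + 3.46528) = 14.3958.

14.40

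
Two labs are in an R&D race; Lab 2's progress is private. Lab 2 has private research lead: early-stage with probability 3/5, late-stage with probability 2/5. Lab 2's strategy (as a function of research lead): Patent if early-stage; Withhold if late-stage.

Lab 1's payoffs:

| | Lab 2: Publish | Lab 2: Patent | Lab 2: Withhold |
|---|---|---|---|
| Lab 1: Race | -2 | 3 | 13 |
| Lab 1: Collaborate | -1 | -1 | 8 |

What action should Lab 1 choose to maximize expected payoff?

E[Race] = 3/5·(3) + 2/5·(13) = 7
E[Collaborate] = 3/5·(-1) + 2/5·(8) = 13/5
Best response: Race (7 is the largest).

Race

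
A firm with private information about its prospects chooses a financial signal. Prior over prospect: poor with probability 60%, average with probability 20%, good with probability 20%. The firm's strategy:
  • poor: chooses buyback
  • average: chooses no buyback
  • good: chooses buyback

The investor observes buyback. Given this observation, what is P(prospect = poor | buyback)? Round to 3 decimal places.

P(buyback) = 0.6·1 + 0.2·0 + 0.2·1 = 0.8
P(poor | buyback) = (0.6·1) / 0.8 = 0.6 / 0.8 = 0.75

0.750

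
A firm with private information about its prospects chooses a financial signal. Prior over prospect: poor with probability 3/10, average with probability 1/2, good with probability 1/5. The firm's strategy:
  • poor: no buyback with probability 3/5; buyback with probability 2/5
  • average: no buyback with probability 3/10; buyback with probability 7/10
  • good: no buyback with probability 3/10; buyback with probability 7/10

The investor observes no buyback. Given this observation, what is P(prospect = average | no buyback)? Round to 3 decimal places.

Apply Bayes' rule using the sender's strategy as the likelihood.
P(no buyback) = (3/10)·(3/5) + (1/2)·(3/10) + (1/5)·(3/10) = 39/100
P(average | no buyback) = ((1/2)·(3/10)) / (39/100) = (3/20) / (39/100) = 5/13

0.385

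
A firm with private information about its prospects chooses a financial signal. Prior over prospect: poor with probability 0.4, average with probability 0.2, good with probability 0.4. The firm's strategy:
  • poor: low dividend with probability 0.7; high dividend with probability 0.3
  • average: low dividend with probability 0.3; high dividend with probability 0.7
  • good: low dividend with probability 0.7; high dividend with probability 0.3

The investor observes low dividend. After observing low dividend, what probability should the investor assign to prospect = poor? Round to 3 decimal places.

P(low dividend) = 0.4·0.7 + 0.2·0.3 + 0.4·0.7 = 0.62
P(poor | low dividend) = (0.4·0.7) / 0.62 = 0.28 / 0.62 = 0.451613

0.452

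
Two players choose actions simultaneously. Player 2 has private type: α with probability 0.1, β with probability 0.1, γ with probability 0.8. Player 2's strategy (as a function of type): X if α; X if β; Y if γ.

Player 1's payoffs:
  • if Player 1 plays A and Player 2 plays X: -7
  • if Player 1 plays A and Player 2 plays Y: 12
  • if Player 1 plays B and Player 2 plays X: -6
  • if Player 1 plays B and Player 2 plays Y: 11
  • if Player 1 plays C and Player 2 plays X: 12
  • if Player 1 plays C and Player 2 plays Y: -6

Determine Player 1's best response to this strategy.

A

E[A] = 0.1·(-7) + 0.1·(-7) + 0.8·(12) = 8.2
E[B] = 0.1·(-6) + 0.1·(-6) + 0.8·(11) = 7.6
E[C] = 0.1·(12) + 0.1·(12) + 0.8·(-6) = -2.4
Best response: A (8.2 is the largest).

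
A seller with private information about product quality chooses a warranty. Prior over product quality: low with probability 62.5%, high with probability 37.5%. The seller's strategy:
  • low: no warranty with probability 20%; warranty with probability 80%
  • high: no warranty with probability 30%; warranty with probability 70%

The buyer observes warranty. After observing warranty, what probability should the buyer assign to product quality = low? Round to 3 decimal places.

P(warranty) = 0.625·0.8 + 0.375·0.7 = 0.7625
P(low | warranty) = (0.625·0.8) / 0.7625 = 0.5 / 0.7625 = 0.655738

0.656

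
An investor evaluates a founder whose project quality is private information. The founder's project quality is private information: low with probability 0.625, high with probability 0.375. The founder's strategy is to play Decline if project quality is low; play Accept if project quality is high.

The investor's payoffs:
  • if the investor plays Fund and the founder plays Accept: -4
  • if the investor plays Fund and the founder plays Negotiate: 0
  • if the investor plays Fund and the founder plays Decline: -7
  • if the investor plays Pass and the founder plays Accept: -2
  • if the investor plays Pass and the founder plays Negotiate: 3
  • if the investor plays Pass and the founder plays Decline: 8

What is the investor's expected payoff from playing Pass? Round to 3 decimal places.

4.250

Take the expectation over the founder's project quality, weighting each type's action by its prior probability.
E[Pass] = 0.625·8 + 0.375·(-2) = 5 + (-0.75) = 4.25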